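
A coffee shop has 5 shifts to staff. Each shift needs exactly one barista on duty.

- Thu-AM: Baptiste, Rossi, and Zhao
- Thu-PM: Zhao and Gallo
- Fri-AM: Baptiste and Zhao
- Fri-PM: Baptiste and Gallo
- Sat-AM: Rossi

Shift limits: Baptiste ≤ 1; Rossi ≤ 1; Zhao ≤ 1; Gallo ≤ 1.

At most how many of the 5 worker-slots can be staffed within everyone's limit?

4

Total capacity across all baristas is 1+1+1+1 = 4, and 5 slots are needed, so at most 4 can be filled.
An assignment achieving 4: Thu-PM→Zhao, Fri-AM→Baptiste, Fri-PM→Gallo, Sat-AM→Rossi.
Loads: Baptiste 1/1, Rossi 1/1, Zhao 1/1, Gallo 1/1.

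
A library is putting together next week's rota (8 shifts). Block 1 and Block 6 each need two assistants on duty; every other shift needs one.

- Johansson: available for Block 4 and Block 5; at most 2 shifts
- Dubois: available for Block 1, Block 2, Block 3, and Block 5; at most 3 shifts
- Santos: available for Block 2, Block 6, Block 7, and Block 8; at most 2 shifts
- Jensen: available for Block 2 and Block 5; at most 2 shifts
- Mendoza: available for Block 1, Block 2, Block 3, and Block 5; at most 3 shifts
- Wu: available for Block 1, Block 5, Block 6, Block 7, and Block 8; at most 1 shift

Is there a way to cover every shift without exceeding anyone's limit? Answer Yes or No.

No

Total capacity is 13 and 10 slots are needed, so capacity alone doesn't rule it out.
Shifts {Block 6, Block 7, Block 8} need 4 worker-slots in total, but the assistants available for any of those shifts (Santos and Wu) can supply at most 3 among them. So no valid schedule exists.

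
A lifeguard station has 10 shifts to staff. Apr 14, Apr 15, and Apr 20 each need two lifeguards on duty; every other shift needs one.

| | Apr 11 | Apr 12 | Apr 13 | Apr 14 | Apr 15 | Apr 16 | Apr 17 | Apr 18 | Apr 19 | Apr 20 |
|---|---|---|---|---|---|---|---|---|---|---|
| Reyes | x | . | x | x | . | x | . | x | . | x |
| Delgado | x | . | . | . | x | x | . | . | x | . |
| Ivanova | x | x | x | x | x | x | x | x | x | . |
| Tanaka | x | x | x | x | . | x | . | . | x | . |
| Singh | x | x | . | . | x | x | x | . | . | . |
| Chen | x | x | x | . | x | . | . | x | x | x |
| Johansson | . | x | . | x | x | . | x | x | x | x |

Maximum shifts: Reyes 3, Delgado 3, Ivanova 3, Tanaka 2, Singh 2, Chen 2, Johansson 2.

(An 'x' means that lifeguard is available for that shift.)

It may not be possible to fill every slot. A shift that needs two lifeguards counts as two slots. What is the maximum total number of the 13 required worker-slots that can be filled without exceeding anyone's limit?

Total capacity across all lifeguards is 3+3+3+2+2+2+2 = 17, and 13 slots are needed, so at most 13 can be filled.
An assignment achieving 13: Apr 11→Tanaka, Apr 12→Tanaka, Apr 13→Reyes, Apr 14→Reyes+Ivanova, Apr 15→Delgado+Singh, Apr 16→Delgado, Apr 17→Ivanova, Apr 18→Ivanova, Apr 19→Delgado, Apr 20→Reyes+Chen.
Loads: Reyes 3/3, Delgado 3/3, Ivanova 3/3, Tanaka 2/2, Singh 1/2, Chen 1/2, Johansson 0/2.

13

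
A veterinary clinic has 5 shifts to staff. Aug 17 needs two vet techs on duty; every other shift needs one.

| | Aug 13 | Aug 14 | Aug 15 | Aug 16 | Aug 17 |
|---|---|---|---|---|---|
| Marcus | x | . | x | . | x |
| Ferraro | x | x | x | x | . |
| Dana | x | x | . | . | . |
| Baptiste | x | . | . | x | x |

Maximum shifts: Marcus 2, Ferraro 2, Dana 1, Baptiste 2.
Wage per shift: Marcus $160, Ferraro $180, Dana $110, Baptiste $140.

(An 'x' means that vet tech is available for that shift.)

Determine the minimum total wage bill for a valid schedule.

$890

Aug 17 can only be covered by Marcus and Baptiste, so that assignment is forced.
Picking the cheapest available vet tech for each shift independently would cost $820, but that ignores the shift limits.
An optimal schedule: Aug 13→Ferraro, Aug 14→Dana, Aug 15→Marcus, Aug 16→Baptiste, Aug 17→Baptiste+Marcus.
Total: 180 + 110 + 160 + 140 + 140 + 160 = $890.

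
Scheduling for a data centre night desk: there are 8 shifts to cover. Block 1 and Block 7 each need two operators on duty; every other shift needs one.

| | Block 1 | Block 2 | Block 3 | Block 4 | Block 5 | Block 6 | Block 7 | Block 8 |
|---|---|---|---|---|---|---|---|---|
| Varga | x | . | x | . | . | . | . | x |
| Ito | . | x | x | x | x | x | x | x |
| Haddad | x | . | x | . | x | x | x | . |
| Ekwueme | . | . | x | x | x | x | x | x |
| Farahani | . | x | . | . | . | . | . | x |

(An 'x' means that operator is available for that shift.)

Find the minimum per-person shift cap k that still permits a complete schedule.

With 5 operators and 10 worker-slots to fill, someone must work at least ⌈10/5⌉ = 2 shifts, so k ≥ 2.
k = 2 works: Block 1→Varga+Haddad, Block 2→Farahani, Block 3→Varga, Block 4→Ito, Block 5→Ito, Block 6→Ekwueme, Block 7→Haddad+Ekwueme, Block 8→Farahani.
Loads: Varga 2, Ito 2, Haddad 2, Ekwueme 2, Farahani 2 — all ≤ 2.

2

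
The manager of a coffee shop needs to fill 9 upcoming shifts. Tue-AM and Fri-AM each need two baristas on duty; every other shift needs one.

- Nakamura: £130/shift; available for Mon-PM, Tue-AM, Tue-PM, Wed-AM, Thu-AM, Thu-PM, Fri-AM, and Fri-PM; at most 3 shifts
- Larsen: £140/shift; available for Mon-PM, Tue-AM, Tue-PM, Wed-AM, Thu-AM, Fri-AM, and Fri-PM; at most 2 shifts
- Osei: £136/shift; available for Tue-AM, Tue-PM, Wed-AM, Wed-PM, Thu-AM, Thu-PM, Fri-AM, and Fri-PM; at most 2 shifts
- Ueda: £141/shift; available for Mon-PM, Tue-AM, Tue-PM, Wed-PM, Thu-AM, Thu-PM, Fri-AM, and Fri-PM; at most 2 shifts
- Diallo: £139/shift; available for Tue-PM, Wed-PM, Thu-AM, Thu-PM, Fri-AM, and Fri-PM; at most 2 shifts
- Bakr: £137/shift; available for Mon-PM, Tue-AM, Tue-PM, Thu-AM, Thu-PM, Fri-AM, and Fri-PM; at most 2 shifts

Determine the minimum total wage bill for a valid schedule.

Picking the cheapest available barista for each shift independently would cost £1448, but that ignores the shift limits.
An optimal schedule: Mon-PM→Nakamura, Tue-AM→Bakr+Larsen, Tue-PM→Osei, Wed-AM→Nakamura, Wed-PM→Osei, Thu-AM→Bakr, Thu-PM→Nakamura, Fri-AM→Diallo+Larsen, Fri-PM→Diallo.
Total: 130 + 137 + 140 + 136 + 130 + 136 + 137 + 130 + 139 + 140 + 139 = £1494.

£1494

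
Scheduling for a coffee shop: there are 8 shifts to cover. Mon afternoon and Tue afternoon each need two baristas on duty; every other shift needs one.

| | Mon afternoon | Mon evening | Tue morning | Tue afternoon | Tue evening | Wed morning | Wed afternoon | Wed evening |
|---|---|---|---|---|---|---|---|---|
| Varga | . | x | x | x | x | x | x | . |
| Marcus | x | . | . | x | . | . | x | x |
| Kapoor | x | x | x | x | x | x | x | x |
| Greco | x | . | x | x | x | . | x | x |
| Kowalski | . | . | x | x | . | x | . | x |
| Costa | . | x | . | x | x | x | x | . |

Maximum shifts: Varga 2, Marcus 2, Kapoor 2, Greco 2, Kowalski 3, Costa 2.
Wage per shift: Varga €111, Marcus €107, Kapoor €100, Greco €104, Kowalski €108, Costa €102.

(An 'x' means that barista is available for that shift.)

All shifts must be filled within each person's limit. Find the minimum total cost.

€1042

Picking the cheapest available barista for each shift independently would cost €1006, but that ignores the shift limits.
An optimal schedule: Mon afternoon→Kapoor+Greco, Mon evening→Kapoor, Tue morning→Greco, Tue afternoon→Marcus+Kowalski, Tue evening→Costa, Wed morning→Costa, Wed afternoon→Marcus, Wed evening→Kowalski.
Total: 100 + 104 + 100 + 104 + 107 + 108 + 102 + 102 + 107 + 108 = €1042.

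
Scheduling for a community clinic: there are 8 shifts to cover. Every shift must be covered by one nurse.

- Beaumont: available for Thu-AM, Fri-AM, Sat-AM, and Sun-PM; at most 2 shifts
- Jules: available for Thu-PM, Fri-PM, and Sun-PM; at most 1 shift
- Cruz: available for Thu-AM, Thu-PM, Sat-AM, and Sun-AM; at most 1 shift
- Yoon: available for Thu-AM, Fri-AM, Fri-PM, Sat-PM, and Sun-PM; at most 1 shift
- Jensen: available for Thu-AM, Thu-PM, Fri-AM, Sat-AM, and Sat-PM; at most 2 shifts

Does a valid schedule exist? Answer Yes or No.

Total capacity is 2+1+1+1+2 = 7 but 8 worker-slots are needed — infeasible.

No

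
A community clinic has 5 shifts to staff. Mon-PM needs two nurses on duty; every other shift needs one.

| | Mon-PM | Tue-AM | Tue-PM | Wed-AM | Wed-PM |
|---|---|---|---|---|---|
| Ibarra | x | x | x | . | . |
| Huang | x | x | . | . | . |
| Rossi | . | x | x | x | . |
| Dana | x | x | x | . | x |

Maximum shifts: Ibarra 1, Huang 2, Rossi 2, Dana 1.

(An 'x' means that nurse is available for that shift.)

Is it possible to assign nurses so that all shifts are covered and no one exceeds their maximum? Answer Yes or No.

Wed-AM can only be covered by Rossi, so that assignment is forced.
Wed-PM can only be covered by Dana, so that assignment is forced.
One valid schedule: Mon-PM→Ibarra+Huang, Tue-AM→Huang, Tue-PM→Rossi, Wed-AM→Rossi, Wed-PM→Dana.
Loads: Ibarra 1/1, Huang 2/2, Rossi 2/2, Dana 1/1 — all within limits.

Yes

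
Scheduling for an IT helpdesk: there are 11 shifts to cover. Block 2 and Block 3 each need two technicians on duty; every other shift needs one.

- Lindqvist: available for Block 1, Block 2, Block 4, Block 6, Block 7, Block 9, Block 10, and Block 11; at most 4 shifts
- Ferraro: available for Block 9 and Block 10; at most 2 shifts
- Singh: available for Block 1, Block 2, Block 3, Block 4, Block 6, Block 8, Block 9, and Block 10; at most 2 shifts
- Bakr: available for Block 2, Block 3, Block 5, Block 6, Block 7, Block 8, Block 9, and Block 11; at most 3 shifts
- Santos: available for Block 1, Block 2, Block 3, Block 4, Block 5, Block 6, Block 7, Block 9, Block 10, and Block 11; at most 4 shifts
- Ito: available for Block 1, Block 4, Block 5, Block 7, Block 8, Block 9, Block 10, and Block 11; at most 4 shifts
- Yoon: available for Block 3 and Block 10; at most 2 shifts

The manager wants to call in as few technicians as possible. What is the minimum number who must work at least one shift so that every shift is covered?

4

13 slots to fill and no one can take more than 4, so at least ⌈13/4⌉ = 4 technicians are needed.
Lindqvist, Ferraro, Bakr, and Santos alone can cover everything: Block 1→Lindqvist, Block 2→Lindqvist+Santos, Block 3→Bakr+Santos, Block 4→Lindqvist, Block 5→Bakr, Block 6→Lindqvist, Block 7→Santos, Block 8→Bakr, Block 9→Ferraro, Block 10→Ferraro, Block 11→Santos.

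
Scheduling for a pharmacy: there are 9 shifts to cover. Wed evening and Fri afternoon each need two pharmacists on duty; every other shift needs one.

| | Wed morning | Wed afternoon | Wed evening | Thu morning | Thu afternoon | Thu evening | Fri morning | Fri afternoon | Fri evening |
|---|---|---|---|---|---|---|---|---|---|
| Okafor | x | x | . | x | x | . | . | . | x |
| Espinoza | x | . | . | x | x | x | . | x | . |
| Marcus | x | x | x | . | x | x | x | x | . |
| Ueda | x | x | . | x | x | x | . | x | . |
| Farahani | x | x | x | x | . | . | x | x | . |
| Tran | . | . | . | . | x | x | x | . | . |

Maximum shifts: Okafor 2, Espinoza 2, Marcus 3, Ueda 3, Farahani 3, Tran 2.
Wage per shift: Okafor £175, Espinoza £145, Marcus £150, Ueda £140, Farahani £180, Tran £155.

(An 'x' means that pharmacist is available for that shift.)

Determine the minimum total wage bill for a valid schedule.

Wed evening can only be covered by Marcus and Farahani, so that assignment is forced.
Fri evening can only be covered by Okafor, so that assignment is forced.
Picking the cheapest available pharmacist for each shift independently would cost £1640, but that ignores the shift limits.
An optimal schedule: Wed morning→Espinoza, Wed afternoon→Ueda, Wed evening→Marcus+Farahani, Thu morning→Ueda, Thu afternoon→Tran, Thu evening→Ueda, Fri morning→Marcus, Fri afternoon→Espinoza+Marcus, Fri evening→Okafor.
Total: 145 + 140 + 150 + 180 + 140 + 155 + 140 + 150 + 145 + 150 + 175 = £1670.

£1670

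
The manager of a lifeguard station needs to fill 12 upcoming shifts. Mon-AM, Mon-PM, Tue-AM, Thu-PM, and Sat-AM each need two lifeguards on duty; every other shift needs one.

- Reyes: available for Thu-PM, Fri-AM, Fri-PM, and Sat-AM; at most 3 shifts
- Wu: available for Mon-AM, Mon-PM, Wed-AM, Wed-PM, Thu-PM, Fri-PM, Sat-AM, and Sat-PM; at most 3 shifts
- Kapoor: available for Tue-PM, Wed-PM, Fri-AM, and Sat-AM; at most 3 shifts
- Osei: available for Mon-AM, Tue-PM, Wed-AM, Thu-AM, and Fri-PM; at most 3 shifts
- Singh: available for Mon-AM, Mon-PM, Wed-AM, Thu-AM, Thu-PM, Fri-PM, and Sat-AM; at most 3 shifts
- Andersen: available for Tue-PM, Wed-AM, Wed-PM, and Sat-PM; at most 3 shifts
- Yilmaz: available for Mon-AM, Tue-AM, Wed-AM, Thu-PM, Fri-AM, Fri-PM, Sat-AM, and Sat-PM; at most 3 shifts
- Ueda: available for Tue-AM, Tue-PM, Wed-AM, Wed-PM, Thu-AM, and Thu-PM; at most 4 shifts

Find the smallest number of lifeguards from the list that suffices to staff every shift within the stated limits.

6

17 slots to fill and no one can take more than 4, so at least ⌈17/4⌉ = 5 lifeguards are needed.
Any 5 lifeguards together have capacity at most 4+3+3+3+3 = 16 < 17 slots, so 5 can never suffice.
Reyes, Wu, Kapoor, Singh, Yilmaz, and Ueda alone can cover everything: Mon-AM→Wu+Singh, Mon-PM→Wu+Singh, Tue-AM→Yilmaz+Ueda, Tue-PM→Kapoor, Wed-AM→Yilmaz, Wed-PM→Kapoor, Thu-AM→Singh, Thu-PM→Reyes+Ueda, Fri-AM→Reyes, Fri-PM→Reyes, Sat-AM→Kapoor+Yilmaz, Sat-PM→Wu.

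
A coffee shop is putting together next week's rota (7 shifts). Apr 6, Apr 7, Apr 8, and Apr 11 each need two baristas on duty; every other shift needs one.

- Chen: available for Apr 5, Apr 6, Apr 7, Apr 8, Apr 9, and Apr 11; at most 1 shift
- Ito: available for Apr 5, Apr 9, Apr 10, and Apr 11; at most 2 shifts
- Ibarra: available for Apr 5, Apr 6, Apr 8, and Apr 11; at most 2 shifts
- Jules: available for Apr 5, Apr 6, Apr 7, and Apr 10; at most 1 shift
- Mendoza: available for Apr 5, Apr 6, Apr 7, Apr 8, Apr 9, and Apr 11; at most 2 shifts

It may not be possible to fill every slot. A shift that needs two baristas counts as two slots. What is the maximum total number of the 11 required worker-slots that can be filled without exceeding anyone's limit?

Total capacity across all baristas is 1+2+2+1+2 = 8, and 11 slots are needed, so at most 8 can be filled.
An assignment achieving 8: Apr 6→Ibarra+Mendoza, Apr 7→Chen+Jules, Apr 8→Ibarra+Mendoza, Apr 9→Ito, Apr 10→Ito.
Loads: Chen 1/1, Ito 2/2, Ibarra 2/2, Jules 1/1, Mendoza 2/2.

8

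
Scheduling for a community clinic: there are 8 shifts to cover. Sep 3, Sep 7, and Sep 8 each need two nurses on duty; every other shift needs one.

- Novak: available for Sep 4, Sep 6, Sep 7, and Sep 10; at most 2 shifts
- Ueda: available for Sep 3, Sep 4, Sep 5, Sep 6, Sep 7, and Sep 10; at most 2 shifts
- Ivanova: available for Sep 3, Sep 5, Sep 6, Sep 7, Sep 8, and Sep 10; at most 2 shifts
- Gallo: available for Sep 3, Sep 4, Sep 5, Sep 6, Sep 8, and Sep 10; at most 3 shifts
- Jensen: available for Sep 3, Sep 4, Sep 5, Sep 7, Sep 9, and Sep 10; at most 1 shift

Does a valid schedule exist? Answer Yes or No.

No

Total capacity is 2+2+2+3+1 = 10 but 11 worker-slots are needed — infeasible.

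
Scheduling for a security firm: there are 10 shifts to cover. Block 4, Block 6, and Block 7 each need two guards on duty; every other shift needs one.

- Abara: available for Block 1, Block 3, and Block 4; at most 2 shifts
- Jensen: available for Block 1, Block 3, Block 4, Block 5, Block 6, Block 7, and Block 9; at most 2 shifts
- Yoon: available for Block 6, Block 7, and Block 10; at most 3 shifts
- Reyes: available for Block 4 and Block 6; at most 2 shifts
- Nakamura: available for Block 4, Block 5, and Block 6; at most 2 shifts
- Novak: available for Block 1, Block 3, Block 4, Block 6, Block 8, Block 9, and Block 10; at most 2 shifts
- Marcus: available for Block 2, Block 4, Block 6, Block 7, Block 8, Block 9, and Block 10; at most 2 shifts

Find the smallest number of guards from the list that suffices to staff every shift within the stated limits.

13 slots to fill and no one can take more than 3, so at least ⌈13/3⌉ = 5 guards are needed.
Any 5 guards together have capacity at most 3+2+2+2+2 = 11 < 13 slots, so 5 can never suffice.
Abara, Jensen, Yoon, Reyes, Nakamura, and Marcus alone can cover everything: Block 1→Abara, Block 2→Marcus, Block 3→Abara, Block 4→Reyes+Nakamura, Block 5→Nakamura, Block 6→Yoon+Reyes, Block 7→Jensen+Yoon, Block 8→Marcus, Block 9→Jensen, Block 10→Yoon.

6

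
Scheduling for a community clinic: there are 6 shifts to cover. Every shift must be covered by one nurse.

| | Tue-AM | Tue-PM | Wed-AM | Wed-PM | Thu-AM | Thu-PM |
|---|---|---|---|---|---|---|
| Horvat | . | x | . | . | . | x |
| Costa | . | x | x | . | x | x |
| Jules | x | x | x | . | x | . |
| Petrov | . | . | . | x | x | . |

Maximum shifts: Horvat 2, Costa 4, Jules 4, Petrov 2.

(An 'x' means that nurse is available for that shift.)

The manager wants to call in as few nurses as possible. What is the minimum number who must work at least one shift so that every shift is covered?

3

6 slots to fill and no one can take more than 4, so at least ⌈6/4⌉ = 2 nurses are needed.
Shifts {Tue-AM, Wed-PM, Thu-PM} need 3 slots, but among the nurses available for them (Horvat, Costa, Jules, and Petrov) any 2 together supply at most 2. So 2 nurses are not enough.
Horvat, Jules, and Petrov alone can cover everything: Tue-AM→Jules, Tue-PM→Horvat, Wed-AM→Jules, Wed-PM→Petrov, Thu-AM→Jules, Thu-PM→Horvat.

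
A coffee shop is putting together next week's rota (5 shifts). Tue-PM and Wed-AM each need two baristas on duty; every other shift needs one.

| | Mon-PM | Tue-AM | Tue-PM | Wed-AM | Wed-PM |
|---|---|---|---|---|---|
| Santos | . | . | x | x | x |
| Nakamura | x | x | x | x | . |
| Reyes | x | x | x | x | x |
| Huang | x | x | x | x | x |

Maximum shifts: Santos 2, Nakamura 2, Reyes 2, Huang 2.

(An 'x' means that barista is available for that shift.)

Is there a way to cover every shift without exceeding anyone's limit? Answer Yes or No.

One valid schedule: Mon-PM→Nakamura, Tue-AM→Nakamura, Tue-PM→Santos+Reyes, Wed-AM→Reyes+Huang, Wed-PM→Santos.
Loads: Santos 2/2, Nakamura 2/2, Reyes 2/2, Huang 1/2 — all within limits.

Yes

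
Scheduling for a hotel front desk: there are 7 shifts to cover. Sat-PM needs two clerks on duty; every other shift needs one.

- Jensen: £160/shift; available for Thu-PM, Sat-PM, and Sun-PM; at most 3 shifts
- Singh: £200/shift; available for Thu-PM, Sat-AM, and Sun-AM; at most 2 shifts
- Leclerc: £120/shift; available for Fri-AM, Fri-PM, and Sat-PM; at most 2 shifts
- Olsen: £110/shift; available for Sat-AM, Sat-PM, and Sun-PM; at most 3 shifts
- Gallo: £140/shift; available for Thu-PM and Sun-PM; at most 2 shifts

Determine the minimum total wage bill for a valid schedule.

Fri-AM can only be covered by Leclerc, so that assignment is forced.
Fri-PM can only be covered by Leclerc, so that assignment is forced.
Sun-AM can only be covered by Singh, so that assignment is forced.
Picking the cheapest available clerk for each shift independently would cost £1030, but that ignores the shift limits.
An optimal schedule: Thu-PM→Gallo, Fri-AM→Leclerc, Fri-PM→Leclerc, Sat-AM→Olsen, Sat-PM→Olsen+Jensen, Sun-AM→Singh, Sun-PM→Olsen.
Total: 140 + 120 + 120 + 110 + 110 + 160 + 200 + 110 = £1070.

£1070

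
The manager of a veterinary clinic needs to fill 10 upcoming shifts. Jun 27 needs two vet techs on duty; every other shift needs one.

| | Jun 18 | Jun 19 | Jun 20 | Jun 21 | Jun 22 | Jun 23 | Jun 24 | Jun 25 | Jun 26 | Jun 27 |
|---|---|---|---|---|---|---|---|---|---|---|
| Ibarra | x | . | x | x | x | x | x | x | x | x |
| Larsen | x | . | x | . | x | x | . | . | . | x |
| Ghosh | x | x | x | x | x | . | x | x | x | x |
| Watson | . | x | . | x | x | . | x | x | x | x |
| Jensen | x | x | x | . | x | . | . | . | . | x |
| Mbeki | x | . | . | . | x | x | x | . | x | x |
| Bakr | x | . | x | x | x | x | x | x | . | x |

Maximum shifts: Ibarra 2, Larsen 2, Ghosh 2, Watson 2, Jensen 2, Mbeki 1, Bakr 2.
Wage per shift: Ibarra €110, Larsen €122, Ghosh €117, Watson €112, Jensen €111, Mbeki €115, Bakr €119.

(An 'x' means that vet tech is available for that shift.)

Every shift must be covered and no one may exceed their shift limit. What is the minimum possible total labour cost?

€1253

Picking the cheapest available vet tech for each shift independently would cost €1212, but that ignores the shift limits.
An optimal schedule: Jun 18→Ghosh, Jun 19→Jensen, Jun 20→Jensen, Jun 21→Ibarra, Jun 22→Bakr, Jun 23→Ibarra, Jun 24→Mbeki, Jun 25→Watson, Jun 26→Watson, Jun 27→Ghosh+Bakr.
Total: 117 + 111 + 111 + 110 + 119 + 110 + 115 + 112 + 112 + 117 + 119 = €1253.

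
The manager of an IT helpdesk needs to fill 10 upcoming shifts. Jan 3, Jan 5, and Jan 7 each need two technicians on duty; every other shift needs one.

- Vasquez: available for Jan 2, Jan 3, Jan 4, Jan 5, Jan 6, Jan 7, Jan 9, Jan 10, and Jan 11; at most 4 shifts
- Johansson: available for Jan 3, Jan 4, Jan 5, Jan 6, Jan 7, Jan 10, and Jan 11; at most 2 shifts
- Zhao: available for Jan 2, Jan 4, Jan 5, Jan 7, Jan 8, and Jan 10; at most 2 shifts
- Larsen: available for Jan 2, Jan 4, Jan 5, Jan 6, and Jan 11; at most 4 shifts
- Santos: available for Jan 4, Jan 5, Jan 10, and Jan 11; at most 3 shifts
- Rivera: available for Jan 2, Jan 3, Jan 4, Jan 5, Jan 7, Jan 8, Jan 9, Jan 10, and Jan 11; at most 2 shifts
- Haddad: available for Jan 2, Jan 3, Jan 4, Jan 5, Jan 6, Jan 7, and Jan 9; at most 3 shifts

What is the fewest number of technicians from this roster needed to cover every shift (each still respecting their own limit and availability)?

4

13 slots to fill and no one can take more than 4, so at least ⌈13/4⌉ = 4 technicians are needed.
Vasquez, Zhao, Larsen, and Haddad alone can cover everything: Jan 2→Larsen, Jan 3→Vasquez+Haddad, Jan 4→Larsen, Jan 5→Larsen+Haddad, Jan 6→Larsen, Jan 7→Zhao+Haddad, Jan 8→Zhao, Jan 9→Vasquez, Jan 10→Vasquez, Jan 11→Vasquez.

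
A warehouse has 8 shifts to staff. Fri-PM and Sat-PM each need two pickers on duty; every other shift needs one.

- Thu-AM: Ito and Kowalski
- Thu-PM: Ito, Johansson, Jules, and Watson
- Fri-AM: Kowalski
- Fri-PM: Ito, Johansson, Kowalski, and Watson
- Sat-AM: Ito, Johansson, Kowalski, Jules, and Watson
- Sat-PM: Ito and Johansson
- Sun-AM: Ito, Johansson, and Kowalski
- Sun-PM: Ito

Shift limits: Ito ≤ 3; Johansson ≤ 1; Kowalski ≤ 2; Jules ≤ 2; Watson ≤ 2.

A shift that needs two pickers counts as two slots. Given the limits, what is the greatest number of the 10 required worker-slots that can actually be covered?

9

Total capacity across all pickers is 3+1+2+2+2 = 10, and 10 slots are needed, so at most 10 can be filled.
An assignment achieving 9: Thu-AM→Ito, Thu-PM→Jules, Fri-AM→Kowalski, Fri-PM→Watson, Sat-AM→Jules, Sat-PM→Ito+Johansson, Sun-AM→Kowalski, Sun-PM→Ito.
Loads: Ito 3/3, Johansson 1/1, Kowalski 2/2, Jules 2/2, Watson 1/2.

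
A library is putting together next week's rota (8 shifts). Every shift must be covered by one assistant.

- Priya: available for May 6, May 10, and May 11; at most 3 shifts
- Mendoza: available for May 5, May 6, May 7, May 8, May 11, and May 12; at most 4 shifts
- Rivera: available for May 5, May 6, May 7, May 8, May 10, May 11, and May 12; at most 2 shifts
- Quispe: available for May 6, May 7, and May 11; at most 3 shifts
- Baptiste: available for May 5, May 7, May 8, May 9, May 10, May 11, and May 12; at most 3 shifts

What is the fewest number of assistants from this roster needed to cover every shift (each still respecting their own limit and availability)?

8 slots to fill and no one can take more than 4, so at least ⌈8/4⌉ = 2 assistants are needed.
Any 2 assistants together have capacity at most 4+3 = 7 < 8 slots, so 2 can never suffice.
Priya, Mendoza, and Baptiste alone can cover everything: May 5→Mendoza, May 6→Priya, May 7→Mendoza, May 8→Mendoza, May 9→Baptiste, May 10→Priya, May 11→Priya, May 12→Mendoza.

3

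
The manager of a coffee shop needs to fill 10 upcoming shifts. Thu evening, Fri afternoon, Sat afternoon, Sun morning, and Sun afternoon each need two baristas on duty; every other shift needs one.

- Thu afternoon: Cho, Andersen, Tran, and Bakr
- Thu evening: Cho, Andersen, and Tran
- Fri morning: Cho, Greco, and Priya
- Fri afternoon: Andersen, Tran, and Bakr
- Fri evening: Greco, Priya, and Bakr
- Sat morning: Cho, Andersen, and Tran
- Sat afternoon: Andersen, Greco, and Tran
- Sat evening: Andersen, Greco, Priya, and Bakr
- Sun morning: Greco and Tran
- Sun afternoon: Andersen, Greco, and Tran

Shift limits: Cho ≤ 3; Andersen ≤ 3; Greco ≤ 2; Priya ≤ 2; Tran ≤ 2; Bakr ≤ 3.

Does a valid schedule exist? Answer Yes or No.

No

Total capacity is 15 and 15 slots are needed, so capacity alone doesn't rule it out.
Shifts {Thu evening, Fri afternoon, Sat afternoon, Sun morning, Sun afternoon} need 10 worker-slots in total, but the baristas available for any of those shifts (Cho, Andersen, Greco, Tran, and Bakr) can supply at most 9 among them. So no valid schedule exists.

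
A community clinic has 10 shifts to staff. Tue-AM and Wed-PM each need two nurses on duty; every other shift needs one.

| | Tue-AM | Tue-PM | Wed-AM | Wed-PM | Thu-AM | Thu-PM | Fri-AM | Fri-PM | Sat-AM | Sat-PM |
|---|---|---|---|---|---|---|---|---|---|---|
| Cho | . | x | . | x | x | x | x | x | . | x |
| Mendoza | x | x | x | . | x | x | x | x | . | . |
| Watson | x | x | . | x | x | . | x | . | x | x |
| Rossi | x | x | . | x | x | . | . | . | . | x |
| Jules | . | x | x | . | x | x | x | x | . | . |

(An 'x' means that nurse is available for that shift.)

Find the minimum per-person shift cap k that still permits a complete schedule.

3

With 5 nurses and 12 worker-slots to fill, someone must work at least ⌈12/5⌉ = 3 shifts, so k ≥ 3.
k = 3 works: Tue-AM→Mendoza+Watson, Tue-PM→Rossi, Wed-AM→Mendoza, Wed-PM→Cho+Watson, Thu-AM→Rossi, Thu-PM→Cho, Fri-AM→Mendoza, Fri-PM→Cho, Sat-AM→Watson, Sat-PM→Rossi.
Loads: Cho 3, Mendoza 3, Watson 3, Rossi 3, Jules 0 — all ≤ 3.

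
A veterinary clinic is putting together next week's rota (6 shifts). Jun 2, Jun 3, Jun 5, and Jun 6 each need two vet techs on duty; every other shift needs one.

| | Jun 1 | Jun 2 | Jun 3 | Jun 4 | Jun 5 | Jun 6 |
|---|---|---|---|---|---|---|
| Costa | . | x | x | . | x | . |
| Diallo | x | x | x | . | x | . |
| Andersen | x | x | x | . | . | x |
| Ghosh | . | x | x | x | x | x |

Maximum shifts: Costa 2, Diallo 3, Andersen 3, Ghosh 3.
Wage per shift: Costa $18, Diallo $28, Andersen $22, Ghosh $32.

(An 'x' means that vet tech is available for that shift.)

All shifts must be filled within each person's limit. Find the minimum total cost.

$250

Jun 4 can only be covered by Ghosh, so that assignment is forced.
Jun 6 can only be covered by Andersen and Ghosh, so that assignment is forced.
Picking the cheapest available vet tech for each shift independently would cost $234, but that ignores the shift limits.
An optimal schedule: Jun 1→Andersen, Jun 2→Costa+Diallo, Jun 3→Andersen+Diallo, Jun 4→Ghosh, Jun 5→Costa+Diallo, Jun 6→Andersen+Ghosh.
Total: 22 + 18 + 28 + 22 + 28 + 32 + 18 + 28 + 22 + 32 = $250.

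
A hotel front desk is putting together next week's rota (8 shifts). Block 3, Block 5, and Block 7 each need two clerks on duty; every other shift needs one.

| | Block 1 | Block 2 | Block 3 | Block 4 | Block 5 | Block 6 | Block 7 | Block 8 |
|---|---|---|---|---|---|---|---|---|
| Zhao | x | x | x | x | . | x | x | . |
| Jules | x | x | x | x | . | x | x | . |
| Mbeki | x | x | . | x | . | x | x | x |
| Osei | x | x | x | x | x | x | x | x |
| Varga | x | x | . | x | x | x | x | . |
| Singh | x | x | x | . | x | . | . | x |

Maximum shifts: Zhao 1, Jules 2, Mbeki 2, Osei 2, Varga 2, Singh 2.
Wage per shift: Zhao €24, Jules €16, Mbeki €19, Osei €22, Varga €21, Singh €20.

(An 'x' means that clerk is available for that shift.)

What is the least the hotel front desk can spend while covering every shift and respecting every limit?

Picking the cheapest available clerk for each shift independently would cost €195, but that ignores the shift limits.
An optimal schedule: Block 1→Jules, Block 2→Singh, Block 3→Osei+Singh, Block 4→Zhao, Block 5→Osei+Varga, Block 6→Jules, Block 7→Mbeki+Varga, Block 8→Mbeki.
Total: 16 + 20 + 22 + 20 + 24 + 22 + 21 + 16 + 19 + 21 + 19 = €220.

€220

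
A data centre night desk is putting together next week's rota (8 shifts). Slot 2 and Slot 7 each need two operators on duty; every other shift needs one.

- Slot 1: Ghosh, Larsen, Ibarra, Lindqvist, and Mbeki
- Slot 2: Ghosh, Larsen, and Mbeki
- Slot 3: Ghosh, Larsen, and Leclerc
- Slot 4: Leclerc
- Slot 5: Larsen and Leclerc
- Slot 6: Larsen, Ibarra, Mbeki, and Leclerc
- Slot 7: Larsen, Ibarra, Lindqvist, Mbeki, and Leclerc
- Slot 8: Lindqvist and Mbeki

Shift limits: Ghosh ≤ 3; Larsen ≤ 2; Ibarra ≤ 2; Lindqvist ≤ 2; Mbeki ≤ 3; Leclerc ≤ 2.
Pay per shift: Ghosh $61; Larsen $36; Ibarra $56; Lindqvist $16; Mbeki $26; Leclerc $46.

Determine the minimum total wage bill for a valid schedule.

Slot 4 can only be covered by Leclerc, so that assignment is forced.
Picking the cheapest available operator for each shift independently would cost $280, but that ignores the shift limits.
An optimal schedule: Slot 1→Lindqvist, Slot 2→Mbeki+Larsen, Slot 3→Leclerc, Slot 4→Leclerc, Slot 5→Larsen, Slot 6→Mbeki, Slot 7→Mbeki+Ibarra, Slot 8→Lindqvist.
Total: 16 + 26 + 36 + 46 + 46 + 36 + 26 + 26 + 56 + 16 = $330.

$330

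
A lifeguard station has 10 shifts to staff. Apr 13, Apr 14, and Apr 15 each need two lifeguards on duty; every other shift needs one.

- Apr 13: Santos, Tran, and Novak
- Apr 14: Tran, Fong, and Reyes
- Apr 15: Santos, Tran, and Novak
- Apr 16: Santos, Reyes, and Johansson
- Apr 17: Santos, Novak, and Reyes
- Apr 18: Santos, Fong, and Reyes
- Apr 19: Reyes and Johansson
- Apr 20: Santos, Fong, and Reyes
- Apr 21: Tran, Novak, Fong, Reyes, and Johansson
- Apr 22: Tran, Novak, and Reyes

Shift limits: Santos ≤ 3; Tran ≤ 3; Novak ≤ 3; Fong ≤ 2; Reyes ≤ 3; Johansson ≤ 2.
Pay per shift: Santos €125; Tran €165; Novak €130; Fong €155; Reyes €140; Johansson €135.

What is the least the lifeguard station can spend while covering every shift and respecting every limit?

€1765

Picking the cheapest available lifeguard for each shift independently would cost €1700, but that ignores the shift limits.
An optimal schedule: Apr 13→Santos+Novak, Apr 14→Reyes+Fong, Apr 15→Santos+Novak, Apr 16→Santos, Apr 17→Novak, Apr 18→Reyes, Apr 19→Johansson, Apr 20→Fong, Apr 21→Johansson, Apr 22→Reyes.
Total: 125 + 130 + 140 + 155 + 125 + 130 + 125 + 130 + 140 + 135 + 155 + 135 + 140 = €1765.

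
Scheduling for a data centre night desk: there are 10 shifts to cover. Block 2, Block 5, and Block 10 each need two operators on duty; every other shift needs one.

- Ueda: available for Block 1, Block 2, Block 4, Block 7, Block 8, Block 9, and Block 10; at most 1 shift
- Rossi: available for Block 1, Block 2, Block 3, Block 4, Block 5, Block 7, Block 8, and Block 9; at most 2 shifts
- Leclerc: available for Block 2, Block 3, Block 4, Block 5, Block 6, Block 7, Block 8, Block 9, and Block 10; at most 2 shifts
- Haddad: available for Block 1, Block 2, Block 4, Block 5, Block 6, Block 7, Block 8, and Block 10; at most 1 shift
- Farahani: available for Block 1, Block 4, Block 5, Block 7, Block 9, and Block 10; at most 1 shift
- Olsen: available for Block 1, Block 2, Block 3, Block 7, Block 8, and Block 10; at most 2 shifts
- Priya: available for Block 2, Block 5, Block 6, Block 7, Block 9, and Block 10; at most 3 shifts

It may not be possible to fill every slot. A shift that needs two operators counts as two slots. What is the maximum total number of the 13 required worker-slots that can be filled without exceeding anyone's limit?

Total capacity across all operators is 1+2+2+1+1+2+3 = 12, and 13 slots are needed, so at most 12 can be filled.
An assignment achieving 12: Block 1→Ueda, Block 2→Olsen+Priya, Block 3→Rossi, Block 4→Rossi, Block 5→Leclerc+Haddad, Block 6→Leclerc, Block 7→Priya, Block 8→Olsen, Block 9→Farahani, Block 10→Priya.
Loads: Ueda 1/1, Rossi 2/2, Leclerc 2/2, Haddad 1/1, Farahani 1/1, Olsen 2/2, Priya 3/3.

12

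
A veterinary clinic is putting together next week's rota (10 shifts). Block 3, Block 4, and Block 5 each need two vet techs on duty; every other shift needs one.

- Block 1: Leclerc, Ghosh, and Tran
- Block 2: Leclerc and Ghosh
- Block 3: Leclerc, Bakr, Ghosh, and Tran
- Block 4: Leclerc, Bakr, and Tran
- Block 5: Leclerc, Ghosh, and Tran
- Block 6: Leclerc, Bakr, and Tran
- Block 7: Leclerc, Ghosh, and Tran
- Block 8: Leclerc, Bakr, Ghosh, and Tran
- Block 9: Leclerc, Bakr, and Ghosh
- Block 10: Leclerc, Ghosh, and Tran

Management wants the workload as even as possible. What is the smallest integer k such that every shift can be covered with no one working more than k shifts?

With 4 vet techs and 13 worker-slots to fill, someone must work at least ⌈13/4⌉ = 4 shifts, so k ≥ 4.
k = 4 works: Block 1→Leclerc, Block 2→Leclerc, Block 3→Ghosh+Tran, Block 4→Leclerc+Bakr, Block 5→Leclerc+Ghosh, Block 6→Bakr, Block 7→Ghosh, Block 8→Bakr, Block 9→Bakr, Block 10→Ghosh.
Loads: Leclerc 4, Bakr 4, Ghosh 4, Tran 1 — all ≤ 4.

4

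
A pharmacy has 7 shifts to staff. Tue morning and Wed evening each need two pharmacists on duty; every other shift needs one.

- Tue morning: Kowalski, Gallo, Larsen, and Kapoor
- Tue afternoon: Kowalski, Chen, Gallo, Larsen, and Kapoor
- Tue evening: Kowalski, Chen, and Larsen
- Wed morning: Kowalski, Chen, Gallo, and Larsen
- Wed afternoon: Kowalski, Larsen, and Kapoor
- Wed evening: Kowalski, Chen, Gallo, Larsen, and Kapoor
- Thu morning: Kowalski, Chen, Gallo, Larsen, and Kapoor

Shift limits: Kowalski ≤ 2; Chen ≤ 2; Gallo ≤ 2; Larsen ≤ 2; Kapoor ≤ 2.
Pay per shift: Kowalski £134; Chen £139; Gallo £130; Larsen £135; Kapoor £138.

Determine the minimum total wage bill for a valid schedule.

£1213

Picking the cheapest available pharmacist for each shift independently would cost £1186, but that ignores the shift limits.
An optimal schedule: Tue morning→Larsen+Kapoor, Tue afternoon→Gallo, Tue evening→Kowalski, Wed morning→Gallo, Wed afternoon→Kowalski, Wed evening→Kapoor+Chen, Thu morning→Larsen.
Total: 135 + 138 + 130 + 134 + 130 + 134 + 138 + 139 + 135 = £1213.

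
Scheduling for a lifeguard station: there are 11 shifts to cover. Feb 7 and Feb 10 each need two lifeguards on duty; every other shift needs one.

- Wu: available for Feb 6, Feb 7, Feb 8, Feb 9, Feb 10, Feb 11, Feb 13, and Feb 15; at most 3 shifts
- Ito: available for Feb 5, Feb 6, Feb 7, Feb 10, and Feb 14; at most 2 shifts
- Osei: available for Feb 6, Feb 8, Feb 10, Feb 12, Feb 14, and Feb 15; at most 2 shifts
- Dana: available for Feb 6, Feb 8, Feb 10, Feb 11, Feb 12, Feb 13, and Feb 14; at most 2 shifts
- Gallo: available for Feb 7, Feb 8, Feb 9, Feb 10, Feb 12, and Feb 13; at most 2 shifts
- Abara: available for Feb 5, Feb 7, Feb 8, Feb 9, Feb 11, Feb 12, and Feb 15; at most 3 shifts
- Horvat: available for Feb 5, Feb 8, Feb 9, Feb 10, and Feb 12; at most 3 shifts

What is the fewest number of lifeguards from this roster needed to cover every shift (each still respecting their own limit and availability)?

13 slots to fill and no one can take more than 3, so at least ⌈13/3⌉ = 5 lifeguards are needed.
Wu, Ito, Osei, Abara, and Horvat alone can cover everything: Feb 5→Ito, Feb 6→Osei, Feb 7→Wu+Abara, Feb 8→Horvat, Feb 9→Abara, Feb 10→Osei+Horvat, Feb 11→Wu, Feb 12→Horvat, Feb 13→Wu, Feb 14→Ito, Feb 15→Abara.

5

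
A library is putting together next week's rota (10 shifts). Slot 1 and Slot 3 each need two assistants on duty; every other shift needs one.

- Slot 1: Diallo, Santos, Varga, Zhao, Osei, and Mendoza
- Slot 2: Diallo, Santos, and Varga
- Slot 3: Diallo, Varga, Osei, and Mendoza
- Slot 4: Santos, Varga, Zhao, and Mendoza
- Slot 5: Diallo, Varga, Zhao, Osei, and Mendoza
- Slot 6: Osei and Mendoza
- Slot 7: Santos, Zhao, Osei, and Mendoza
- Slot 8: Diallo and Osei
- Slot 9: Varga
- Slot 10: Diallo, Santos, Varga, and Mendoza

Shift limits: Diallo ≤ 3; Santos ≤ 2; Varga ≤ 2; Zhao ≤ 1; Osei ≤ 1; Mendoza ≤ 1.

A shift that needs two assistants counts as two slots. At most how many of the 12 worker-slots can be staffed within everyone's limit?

10

Total capacity across all assistants is 3+2+2+1+1+1 = 10, and 12 slots are needed, so at most 10 can be filled.
An assignment achieving 10: Slot 2→Diallo, Slot 3→Diallo+Varga, Slot 4→Santos, Slot 5→Zhao, Slot 6→Osei, Slot 7→Santos, Slot 8→Diallo, Slot 9→Varga, Slot 10→Mendoza.
Loads: Diallo 3/3, Santos 2/2, Varga 2/2, Zhao 1/1, Osei 1/1, Mendoza 1/1.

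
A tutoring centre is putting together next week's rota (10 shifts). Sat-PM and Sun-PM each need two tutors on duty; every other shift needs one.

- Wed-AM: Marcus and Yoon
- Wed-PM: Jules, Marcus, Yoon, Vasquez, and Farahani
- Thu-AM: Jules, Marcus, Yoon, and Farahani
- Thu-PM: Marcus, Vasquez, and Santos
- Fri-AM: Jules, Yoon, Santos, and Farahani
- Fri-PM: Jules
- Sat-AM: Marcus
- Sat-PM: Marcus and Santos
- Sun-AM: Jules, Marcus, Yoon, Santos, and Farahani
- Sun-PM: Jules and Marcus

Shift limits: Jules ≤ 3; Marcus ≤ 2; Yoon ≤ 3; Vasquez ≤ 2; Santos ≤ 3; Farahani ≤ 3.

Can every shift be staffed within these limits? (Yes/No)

Total capacity is 16 and 12 slots are needed, so capacity alone doesn't rule it out.
Shifts {Sat-AM, Sat-PM, Sun-PM} need 5 worker-slots in total, but the tutors available for any of those shifts (Jules, Marcus, and Santos) can supply at most 4 among them. So no valid schedule exists.

No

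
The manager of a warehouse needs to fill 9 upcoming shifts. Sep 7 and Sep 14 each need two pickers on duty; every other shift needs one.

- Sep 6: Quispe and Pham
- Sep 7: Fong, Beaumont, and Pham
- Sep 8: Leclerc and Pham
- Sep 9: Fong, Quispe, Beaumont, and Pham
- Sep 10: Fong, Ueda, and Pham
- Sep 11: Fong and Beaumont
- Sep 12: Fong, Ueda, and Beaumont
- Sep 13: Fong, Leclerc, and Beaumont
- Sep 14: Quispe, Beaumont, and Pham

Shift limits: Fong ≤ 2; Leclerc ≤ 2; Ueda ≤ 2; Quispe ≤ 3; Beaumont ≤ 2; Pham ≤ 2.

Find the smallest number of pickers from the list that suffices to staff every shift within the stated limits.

5

11 slots to fill and no one can take more than 3, so at least ⌈11/3⌉ = 4 pickers are needed.
Any 4 pickers together have capacity at most 3+2+2+2 = 9 < 11 slots, so 4 can never suffice.
Fong, Leclerc, Ueda, Quispe, and Beaumont alone can cover everything: Sep 6→Quispe, Sep 7→Fong+Beaumont, Sep 8→Leclerc, Sep 9→Quispe, Sep 10→Ueda, Sep 11→Fong, Sep 12→Ueda, Sep 13→Leclerc, Sep 14→Quispe+Beaumont.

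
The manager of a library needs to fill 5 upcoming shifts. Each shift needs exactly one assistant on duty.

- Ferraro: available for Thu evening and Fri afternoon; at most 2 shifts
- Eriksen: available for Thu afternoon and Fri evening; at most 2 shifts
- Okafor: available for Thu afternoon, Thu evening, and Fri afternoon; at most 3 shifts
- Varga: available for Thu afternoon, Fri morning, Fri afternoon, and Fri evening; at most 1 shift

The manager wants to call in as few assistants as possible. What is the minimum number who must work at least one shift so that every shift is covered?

5 slots to fill and no one can take more than 3, so at least ⌈5/3⌉ = 2 assistants are needed.
Shifts {Thu evening, Fri morning, Fri evening} need 3 slots, but among the assistants available for them (Ferraro, Eriksen, Okafor, and Varga) any 2 together supply at most 2. So 2 assistants are not enough.
Ferraro, Eriksen, and Varga alone can cover everything: Thu afternoon→Eriksen, Thu evening→Ferraro, Fri morning→Varga, Fri afternoon→Ferraro, Fri evening→Eriksen.

3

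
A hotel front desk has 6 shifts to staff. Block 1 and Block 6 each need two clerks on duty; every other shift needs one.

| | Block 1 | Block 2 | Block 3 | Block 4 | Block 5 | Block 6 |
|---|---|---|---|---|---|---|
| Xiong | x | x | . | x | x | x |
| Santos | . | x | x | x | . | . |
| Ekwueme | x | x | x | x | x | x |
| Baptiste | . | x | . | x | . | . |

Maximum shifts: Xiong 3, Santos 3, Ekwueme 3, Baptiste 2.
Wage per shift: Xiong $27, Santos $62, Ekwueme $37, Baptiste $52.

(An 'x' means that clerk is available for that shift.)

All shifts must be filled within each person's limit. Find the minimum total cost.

Block 1 can only be covered by Xiong and Ekwueme, so that assignment is forced.
Block 6 can only be covered by Xiong and Ekwueme, so that assignment is forced.
Picking the cheapest available clerk for each shift independently would cost $246, but that ignores the shift limits.
An optimal schedule: Block 1→Xiong+Ekwueme, Block 2→Baptiste, Block 3→Ekwueme, Block 4→Baptiste, Block 5→Xiong, Block 6→Xiong+Ekwueme.
Total: 27 + 37 + 52 + 37 + 52 + 27 + 27 + 37 = $296.

$296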